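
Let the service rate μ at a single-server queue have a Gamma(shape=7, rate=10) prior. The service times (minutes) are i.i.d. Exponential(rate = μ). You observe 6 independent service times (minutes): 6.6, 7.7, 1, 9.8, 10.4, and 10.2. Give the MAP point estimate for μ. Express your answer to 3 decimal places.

The Exponential(rate=μ) likelihood is ∝ μ^n e^(−μΣtᵢ). Here n = 6 and Σtᵢ = 6.6 + 7.7 + 1 + 9.8 + 10.4 + 10.2 = 45.7.
Posterior ∝ μ^6e^(−10μ) · μ^6e^(−45.7μ) = μ^12e^(−55.7μ), i.e. Gamma(13, 55.7).
Mode = (a−1)/b = 12/55.7 ≈ 0.215.

μ̂_MAP = 0.215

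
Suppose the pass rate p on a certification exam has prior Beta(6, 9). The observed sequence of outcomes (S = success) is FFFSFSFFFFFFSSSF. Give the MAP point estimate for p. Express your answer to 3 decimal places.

Prior: Beta(6, 9).
Data: 5 successes in 16 trials (from the sequence). The binomial likelihood contributes p^5(1−p)^11, so the posterior is Beta(6+5, 9+11) = Beta(11, 20).
For Beta(a, b) with a, b > 1 the mode is (a−1)/(a+b−2) = 10/29 ≈ 0.345.

p̂_MAP = 0.345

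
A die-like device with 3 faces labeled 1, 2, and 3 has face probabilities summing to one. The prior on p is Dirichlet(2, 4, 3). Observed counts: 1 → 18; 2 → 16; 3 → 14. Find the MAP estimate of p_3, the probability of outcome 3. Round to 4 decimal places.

The posterior is Dirichlet(αᵢ + nᵢ) = Dirichlet(20, 20, 17).
For a Dirichlet(a₁,…,a_K) with all aᵢ > 1, the mode has j-th component (aⱼ − 1)/(Σaᵢ − K).
Here Σaᵢ = 57 and K = 3, so p_3 = (17 − 1)/(57 − 3) = 16/54 ≈ 0.2963.

MAP estimate: 0.2963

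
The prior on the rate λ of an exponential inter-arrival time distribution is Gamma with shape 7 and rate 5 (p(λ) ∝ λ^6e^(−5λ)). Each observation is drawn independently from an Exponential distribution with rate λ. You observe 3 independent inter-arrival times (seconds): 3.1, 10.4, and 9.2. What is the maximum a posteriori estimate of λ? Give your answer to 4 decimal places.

λ̂_MAP = 0.3249

The Exponential(rate=λ) likelihood is ∝ λ^n e^(−λΣtᵢ). Here n = 3 and Σtᵢ = 3.1 + 10.4 + 9.2 = 22.7.
Posterior ∝ λ^6e^(−5λ) · λ^3e^(−22.7λ) = λ^9e^(−27.7λ), i.e. Gamma(10, 27.7).
Mode = (a−1)/b = 9/27.7 ≈ 0.3249.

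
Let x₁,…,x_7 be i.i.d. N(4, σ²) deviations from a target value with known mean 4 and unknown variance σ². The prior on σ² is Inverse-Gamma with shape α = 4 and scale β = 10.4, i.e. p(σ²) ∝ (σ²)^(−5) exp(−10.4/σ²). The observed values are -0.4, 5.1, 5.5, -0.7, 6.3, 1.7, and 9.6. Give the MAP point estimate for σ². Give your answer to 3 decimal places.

Sum of squared deviations about the known mean: SS = (-0.4−4)² + (5.1−4)² + (5.5−4)² + (-0.7−4)² + (6.3−4)² + (1.7−4)² + (9.6−4)² = 86.85.
The Normal likelihood contributes (σ²)^(−n/2) exp(−SS/(2σ²)), so the posterior is Inverse-Gamma(α + n/2, β + SS/2) = Inverse-Gamma(7.5, 53.825).
The mode of Inverse-Gamma(a, b) is b/(a+1) = 53.825/8.5 ≈ 6.332.

σ̂²_MAP = 6.332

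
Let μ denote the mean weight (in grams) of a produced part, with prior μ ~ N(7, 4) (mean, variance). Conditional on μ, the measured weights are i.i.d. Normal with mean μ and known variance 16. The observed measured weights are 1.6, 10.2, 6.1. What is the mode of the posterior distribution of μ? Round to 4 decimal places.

μ̂_MAP = 6.5571

n = 3; x̄ = (1.6 + 10.2 + 6.1)/3 = 17.9/3 = 179/30 ≈ 5.9667.
For a Normal prior and Normal likelihood with known variance, the posterior is Normal; its mode equals its mean, the precision-weighted average.
Prior precision 1/σ₀² = 1/4 = 0.25; data precision n/σ² = 3/16 = 0.1875.
μ̂ = (0.25·7 + 0.1875·(179/30)) / (0.25 + 0.1875) = 2.86875/0.4375 = 459/70 ≈ 6.5571.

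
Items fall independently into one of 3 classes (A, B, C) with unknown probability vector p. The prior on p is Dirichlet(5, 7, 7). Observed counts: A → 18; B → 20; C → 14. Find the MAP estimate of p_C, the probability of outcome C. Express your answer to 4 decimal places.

The posterior is Dirichlet(αᵢ + nᵢ) = Dirichlet(23, 27, 21).
For a Dirichlet(a₁,…,a_K) with all aᵢ > 1, the mode has j-th component (aⱼ − 1)/(Σaᵢ − K).
Here Σaᵢ = 71 and K = 3, so p_C = (21 − 1)/(71 − 3) = 20/68 ≈ 0.2941.

MAP estimate of p_C = 0.2941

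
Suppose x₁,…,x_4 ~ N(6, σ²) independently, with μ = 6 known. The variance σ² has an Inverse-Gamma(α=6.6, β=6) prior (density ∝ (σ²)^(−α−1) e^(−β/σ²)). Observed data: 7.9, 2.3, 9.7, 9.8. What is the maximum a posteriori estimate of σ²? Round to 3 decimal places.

σ̂²_MAP = 2.991

Sum of squared deviations about the known mean: SS = (7.9−6)² + (2.3−6)² + (9.7−6)² + (9.8−6)² = 45.43.
The Normal likelihood contributes (σ²)^(−n/2) exp(−SS/(2σ²)), so the posterior is Inverse-Gamma(α + n/2, β + SS/2) = Inverse-Gamma(8.6, 28.715).
The mode of Inverse-Gamma(a, b) is b/(a+1) = 28.715/9.6 ≈ 2.991.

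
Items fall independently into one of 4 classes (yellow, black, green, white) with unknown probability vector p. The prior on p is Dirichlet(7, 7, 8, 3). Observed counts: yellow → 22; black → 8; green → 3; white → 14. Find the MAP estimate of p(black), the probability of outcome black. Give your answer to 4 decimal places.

The posterior is Dirichlet(αᵢ + nᵢ) = Dirichlet(29, 15, 11, 17).
For a Dirichlet(a₁,…,a_K) with all aᵢ > 1, the mode has j-th component (aⱼ − 1)/(Σaᵢ − K).
Here Σaᵢ = 72 and K = 4, so p(black) = (15 − 1)/(72 − 4) = 14/68 ≈ 0.2059.

MAP estimate of p(black) = 0.2059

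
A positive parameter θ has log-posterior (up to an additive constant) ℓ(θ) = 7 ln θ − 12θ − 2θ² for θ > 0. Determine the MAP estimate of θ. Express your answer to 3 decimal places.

θ̂_MAP = 0.500

ℓ'(θ) = 7/θ − 12 − 4θ. Setting this to zero and multiplying by θ: 4θ² + 12θ − 7 = 0.
θ = (−12 + √(12² + 4·4·7)) / (2·4) = (−12 + √256) / 8 = (−12 + 16)/8 = 1/2.
ℓ''(θ) = −7/θ² − 4 < 0, confirming a maximum.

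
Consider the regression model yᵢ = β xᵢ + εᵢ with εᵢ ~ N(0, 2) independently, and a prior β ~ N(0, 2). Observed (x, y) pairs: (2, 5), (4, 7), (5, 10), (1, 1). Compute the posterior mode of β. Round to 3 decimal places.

log p(β | y) = −Σ(yᵢ − βxᵢ)²/(2·2) − β²/(2·2) + const.
Setting the derivative to zero: Σxᵢ(yᵢ − βxᵢ)/2 − β/2 = 0, so β = Σxᵢyᵢ / (Σxᵢ² + σ²/τ²).
Σxᵢyᵢ = 2·5 + 4·7 + 5·10 + 1·1 = 89; Σxᵢ² = 46; σ²/τ² = 1.
β̂_MAP = 89 / (46 + 1) = 89/47 ≈ 1.894.

β̂_MAP = 1.894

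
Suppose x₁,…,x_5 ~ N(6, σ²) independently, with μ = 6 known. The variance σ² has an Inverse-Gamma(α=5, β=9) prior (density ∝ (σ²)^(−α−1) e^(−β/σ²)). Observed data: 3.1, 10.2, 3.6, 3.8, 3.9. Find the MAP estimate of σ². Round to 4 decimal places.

Sum of squared deviations about the known mean: SS = (3.1−6)² + (10.2−6)² + (3.6−6)² + (3.8−6)² + (3.9−6)² = 41.06.
The Normal likelihood contributes (σ²)^(−n/2) exp(−SS/(2σ²)), so the posterior is Inverse-Gamma(α + n/2, β + SS/2) = Inverse-Gamma(7.5, 29.53).
The mode of Inverse-Gamma(a, b) is b/(a+1) = 29.53/8.5 ≈ 3.4741.

σ̂²_MAP = 3.4741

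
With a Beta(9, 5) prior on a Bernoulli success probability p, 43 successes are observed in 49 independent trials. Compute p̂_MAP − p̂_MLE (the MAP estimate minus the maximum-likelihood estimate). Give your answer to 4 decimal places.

Posterior is Beta(52, 11); MAP = (52−1)/(63−2) = 51/61 ≈ 0.83607.
MLE ignores the prior: p̂_MLE = k/n = 43/49 ≈ 0.87755.
Difference = 51/61 − 43/49 = -124/2989 ≈ -0.0415.

MAP − MLE = -0.0415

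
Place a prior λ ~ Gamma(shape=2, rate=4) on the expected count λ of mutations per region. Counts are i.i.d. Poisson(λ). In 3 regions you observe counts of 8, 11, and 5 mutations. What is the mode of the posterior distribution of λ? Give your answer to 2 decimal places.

Σxᵢ = 8+11+5 = 24, with n = 3.
Posterior ∝ λe^(−4λ) · λ^24e^(−3λ) = λ^25e^(−7λ), i.e. Gamma(shape=26, rate=7).
The mode of a Gamma(a, b) with a ≥ 1 (shape–rate) is (a−1)/b = 25/7 ≈ 3.57.

λ̂_MAP = 3.57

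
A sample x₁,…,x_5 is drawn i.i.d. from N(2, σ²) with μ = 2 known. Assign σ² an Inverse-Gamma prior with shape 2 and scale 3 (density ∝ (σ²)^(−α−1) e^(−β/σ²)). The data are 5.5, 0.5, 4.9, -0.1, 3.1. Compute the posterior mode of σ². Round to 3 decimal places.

σ̂²_MAP = 3.139

Sum of squared deviations about the known mean: SS = (5.5−2)² + (0.5−2)² + (4.9−2)² + (-0.1−2)² + (3.1−2)² = 28.53.
The Normal likelihood contributes (σ²)^(−n/2) exp(−SS/(2σ²)), so the posterior is Inverse-Gamma(α + n/2, β + SS/2) = Inverse-Gamma(4.5, 17.265).
The mode of Inverse-Gamma(a, b) is b/(a+1) = 17.265/5.5 ≈ 3.139.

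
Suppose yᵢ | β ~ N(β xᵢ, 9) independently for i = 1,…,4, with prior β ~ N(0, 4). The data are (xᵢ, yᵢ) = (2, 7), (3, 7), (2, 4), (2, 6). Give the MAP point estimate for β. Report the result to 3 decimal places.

log p(β | y) = −Σ(yᵢ − βxᵢ)²/(2·9) − β²/(2·4) + const.
Setting the derivative to zero: Σxᵢ(yᵢ − βxᵢ)/9 − β/4 = 0, so β = Σxᵢyᵢ / (Σxᵢ² + σ²/τ²).
Σxᵢyᵢ = 2·7 + 3·7 + 2·4 + 2·6 = 55; Σxᵢ² = 21; σ²/τ² = 2.25.
β̂_MAP = 55 / (21 + 2.25) = 55/23.25 ≈ 2.366.

β̂_MAP = 2.366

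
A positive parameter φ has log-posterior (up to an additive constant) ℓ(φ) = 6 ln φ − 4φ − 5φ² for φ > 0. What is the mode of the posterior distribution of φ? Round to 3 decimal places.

φ̂_MAP = 0.600

ℓ'(φ) = 6/φ − 4 − 10φ. Setting this to zero and multiplying by φ: 10φ² + 4φ − 6 = 0.
φ = (−4 + √(4² + 4·10·6)) / (2·10) = (−4 + √256) / 20 = (−4 + 16)/20 = 3/5.
ℓ''(φ) = −6/φ² − 10 < 0, confirming a maximum.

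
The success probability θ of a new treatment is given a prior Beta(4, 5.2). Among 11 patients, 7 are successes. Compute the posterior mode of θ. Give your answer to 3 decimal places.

Prior: Beta(4, 5.2).
Data: 7 successes in 11 trials. The binomial likelihood contributes θ^7(1−θ)^4, so the posterior is Beta(4+7, 5.2+4) = Beta(11, 9.2).
For Beta(a, b) with a, b > 1 the mode is (a−1)/(a+b−2) = 10/18.2 ≈ 0.549.

θ̂_MAP = 0.549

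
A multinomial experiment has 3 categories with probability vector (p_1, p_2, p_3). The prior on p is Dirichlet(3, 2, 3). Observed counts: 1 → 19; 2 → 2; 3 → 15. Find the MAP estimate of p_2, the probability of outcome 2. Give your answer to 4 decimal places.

MAP estimate: 0.0732

The posterior is Dirichlet(αᵢ + nᵢ) = Dirichlet(22, 4, 18).
For a Dirichlet(a₁,…,a_K) with all aᵢ > 1, the mode has j-th component (aⱼ − 1)/(Σaᵢ − K).
Here Σaᵢ = 44 and K = 3, so p_2 = (4 − 1)/(44 − 3) = 3/41 ≈ 0.0732.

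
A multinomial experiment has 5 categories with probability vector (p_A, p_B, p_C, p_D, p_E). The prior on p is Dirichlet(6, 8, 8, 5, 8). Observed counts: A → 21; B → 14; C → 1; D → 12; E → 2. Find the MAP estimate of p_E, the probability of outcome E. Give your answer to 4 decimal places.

The posterior is Dirichlet(αᵢ + nᵢ) = Dirichlet(27, 22, 9, 17, 10).
For a Dirichlet(a₁,…,a_K) with all aᵢ > 1, the mode has j-th component (aⱼ − 1)/(Σaᵢ − K).
Here Σaᵢ = 85 and K = 5, so p_E = (10 − 1)/(85 − 5) = 9/80 ≈ 0.1125.

MAP estimate of p_E = 0.1125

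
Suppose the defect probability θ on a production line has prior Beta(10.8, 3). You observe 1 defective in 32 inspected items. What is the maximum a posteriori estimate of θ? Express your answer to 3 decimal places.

Prior: Beta(10.8, 3).
Data: 1 success in 32 trials. The binomial likelihood contributes θ(1−θ)^31, so the posterior is Beta(10.8+1, 3+31) = Beta(11.8, 34).
For Beta(a, b) with a, b > 1 the mode is (a−1)/(a+b−2) = 10.8/43.8 ≈ 0.247.

θ̂_MAP = 0.247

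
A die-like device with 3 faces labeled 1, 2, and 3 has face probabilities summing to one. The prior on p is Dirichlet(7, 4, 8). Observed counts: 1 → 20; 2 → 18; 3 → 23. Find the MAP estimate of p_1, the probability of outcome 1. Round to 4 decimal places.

The posterior is Dirichlet(αᵢ + nᵢ) = Dirichlet(27, 22, 31).
For a Dirichlet(a₁,…,a_K) with all aᵢ > 1, the mode has j-th component (aⱼ − 1)/(Σaᵢ − K).
Here Σaᵢ = 80 and K = 3, so p_1 = (27 − 1)/(80 − 3) = 26/77 ≈ 0.3377.

MAP estimate: 0.3377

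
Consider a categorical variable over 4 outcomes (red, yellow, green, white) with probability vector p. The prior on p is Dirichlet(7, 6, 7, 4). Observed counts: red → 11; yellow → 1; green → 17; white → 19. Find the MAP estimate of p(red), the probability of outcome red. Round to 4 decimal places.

MAP estimate of p(red) = 0.2500

The posterior is Dirichlet(αᵢ + nᵢ) = Dirichlet(18, 7, 24, 23).
For a Dirichlet(a₁,…,a_K) with all aᵢ > 1, the mode has j-th component (aⱼ − 1)/(Σaᵢ − K).
Here Σaᵢ = 72 and K = 4, so p(red) = (18 − 1)/(72 − 4) = 17/68 ≈ 0.2500.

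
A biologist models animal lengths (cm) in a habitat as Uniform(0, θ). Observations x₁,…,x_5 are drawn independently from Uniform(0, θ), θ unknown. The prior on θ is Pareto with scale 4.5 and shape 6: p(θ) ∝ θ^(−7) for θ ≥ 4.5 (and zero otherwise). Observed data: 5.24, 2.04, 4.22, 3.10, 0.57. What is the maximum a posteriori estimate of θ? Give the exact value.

θ̂_MAP = 5.24

The Uniform(0, θ) likelihood is θ^(−n) for θ ≥ max(xᵢ), zero otherwise. Here max(xᵢ) = 5.24.
Posterior ∝ θ^(−7) · θ^(−5) = θ^(−12) on θ ≥ max(4.5, 5.24) = 5.24.
This density is strictly decreasing in θ, so the posterior mode lies at the lower boundary of the support.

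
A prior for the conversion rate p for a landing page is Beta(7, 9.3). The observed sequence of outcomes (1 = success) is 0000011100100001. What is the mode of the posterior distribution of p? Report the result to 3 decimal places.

Prior: Beta(7, 9.3).
Data: 5 successes in 16 trials (from the sequence). The binomial likelihood contributes p^5(1−p)^11, so the posterior is Beta(7+5, 9.3+11) = Beta(12, 20.3).
For Beta(a, b) with a, b > 1 the mode is (a−1)/(a+b−2) = 11/30.3 ≈ 0.363.

p̂_MAP = 0.363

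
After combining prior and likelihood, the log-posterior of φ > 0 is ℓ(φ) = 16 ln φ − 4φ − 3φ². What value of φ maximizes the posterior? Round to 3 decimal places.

ℓ'(φ) = 16/φ − 4 − 6φ. Setting this to zero and multiplying by φ: 6φ² + 4φ − 16 = 0.
φ = (−4 + √(4² + 4·6·16)) / (2·6) = (−4 + √400) / 12 = (−4 + 20)/12 = 4/3.
ℓ''(φ) = −16/φ² − 6 < 0, confirming a maximum.

φ̂_MAP = 1.333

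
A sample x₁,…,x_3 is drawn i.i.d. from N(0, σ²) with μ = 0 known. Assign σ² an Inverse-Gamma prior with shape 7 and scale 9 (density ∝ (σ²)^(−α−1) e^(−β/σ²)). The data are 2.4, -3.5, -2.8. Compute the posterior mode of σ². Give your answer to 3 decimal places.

σ̂²_MAP = 2.308

Sum of squared deviations about the known mean: SS = (2.4−0)² + (-3.5−0)² + (-2.8−0)² = 25.85.
The Normal likelihood contributes (σ²)^(−n/2) exp(−SS/(2σ²)), so the posterior is Inverse-Gamma(α + n/2, β + SS/2) = Inverse-Gamma(8.5, 21.925).
The mode of Inverse-Gamma(a, b) is b/(a+1) = 21.925/9.5 ≈ 2.308.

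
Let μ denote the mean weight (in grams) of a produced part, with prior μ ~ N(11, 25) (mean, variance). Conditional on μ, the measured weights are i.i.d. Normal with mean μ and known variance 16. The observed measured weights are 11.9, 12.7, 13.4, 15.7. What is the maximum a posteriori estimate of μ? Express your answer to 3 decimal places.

n = 4; x̄ = (11.9 + 12.7 + 13.4 + 15.7)/4 = 53.7/4 = 13.425.
For a Normal prior and Normal likelihood with known variance, the posterior is Normal; its mode equals its mean, the precision-weighted average.
Prior precision 1/σ₀² = 1/25 = 0.04; data precision n/σ² = 4/16 = 0.25.
μ̂ = (0.04·11 + 0.25·13.425) / (0.04 + 0.25) = 3.79625/0.29 = 3037/232 ≈ 13.091.

μ̂_MAP = 13.091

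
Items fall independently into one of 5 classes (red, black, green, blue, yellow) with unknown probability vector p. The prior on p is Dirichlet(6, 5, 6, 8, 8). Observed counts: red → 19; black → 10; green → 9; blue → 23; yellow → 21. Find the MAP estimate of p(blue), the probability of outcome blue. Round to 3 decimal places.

The posterior is Dirichlet(αᵢ + nᵢ) = Dirichlet(25, 15, 15, 31, 29).
For a Dirichlet(a₁,…,a_K) with all aᵢ > 1, the mode has j-th component (aⱼ − 1)/(Σaᵢ − K).
Here Σaᵢ = 115 and K = 5, so p(blue) = (31 − 1)/(115 − 5) = 30/110 ≈ 0.273.

MAP estimate of p(blue) = 0.273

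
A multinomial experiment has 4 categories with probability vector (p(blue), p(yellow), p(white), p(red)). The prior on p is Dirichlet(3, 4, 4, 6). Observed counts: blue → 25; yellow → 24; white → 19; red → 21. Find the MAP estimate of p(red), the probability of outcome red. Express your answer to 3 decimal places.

The posterior is Dirichlet(αᵢ + nᵢ) = Dirichlet(28, 28, 23, 27).
For a Dirichlet(a₁,…,a_K) with all aᵢ > 1, the mode has j-th component (aⱼ − 1)/(Σaᵢ − K).
Here Σaᵢ = 106 and K = 4, so p(red) = (27 − 1)/(106 − 4) = 26/102 ≈ 0.255.

MAP estimate of p(red) = 0.255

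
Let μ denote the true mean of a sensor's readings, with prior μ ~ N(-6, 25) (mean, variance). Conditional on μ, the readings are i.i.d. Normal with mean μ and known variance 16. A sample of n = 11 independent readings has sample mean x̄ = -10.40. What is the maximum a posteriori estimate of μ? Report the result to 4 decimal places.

n = 11, x̄ = -10.40.
For a Normal prior and Normal likelihood with known variance, the posterior is Normal; its mode equals its mean, the precision-weighted average.
Prior precision 1/σ₀² = 1/25 = 0.04; data precision n/σ² = 11/16 = 0.6875.
μ̂ = (0.04·(-6) + 0.6875·(-10.4)) / (0.04 + 0.6875) = (-7.39)/0.7275 = -2956/291 ≈ -10.1581.

μ̂_MAP = -10.1581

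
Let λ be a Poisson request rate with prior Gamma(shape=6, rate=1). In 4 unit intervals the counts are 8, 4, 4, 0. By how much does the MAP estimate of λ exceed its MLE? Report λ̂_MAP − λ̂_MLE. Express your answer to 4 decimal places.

MAP − MLE = 0.2000

Σxᵢ = 16. Posterior is Gamma(22, 5); MAP = (22−1)/5 = 21/5 ≈ 4.20000.
MLE = x̄ = 16/4 ≈ 4.00000.
Difference = 21/5 − 16/4 = 1/5 ≈ 0.2000.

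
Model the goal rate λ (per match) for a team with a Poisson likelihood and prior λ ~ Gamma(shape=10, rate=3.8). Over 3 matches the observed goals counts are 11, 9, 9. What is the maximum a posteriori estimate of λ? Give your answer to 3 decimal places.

Σxᵢ = 11+9+9 = 29, with n = 3.
Posterior ∝ λ^9e^(−3.8λ) · λ^29e^(−3λ) = λ^38e^(−6.8λ), i.e. Gamma(shape=39, rate=6.8).
The mode of a Gamma(a, b) with a ≥ 1 (shape–rate) is (a−1)/b = 38/6.8 ≈ 5.588.

λ̂_MAP = 5.588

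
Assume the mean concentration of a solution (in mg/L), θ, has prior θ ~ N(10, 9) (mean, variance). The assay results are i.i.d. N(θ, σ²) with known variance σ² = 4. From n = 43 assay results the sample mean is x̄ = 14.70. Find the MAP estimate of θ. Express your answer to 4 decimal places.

n = 43, x̄ = 14.70.
For a Normal prior and Normal likelihood with known variance, the posterior is Normal; its mode equals its mean, the precision-weighted average.
Prior precision 1/σ₀² = 1/9; data precision n/σ² = 43/4 = 10.75.
θ̂ = ((1/9)·10 + 10.75·14.7) / (1/9 + 10.75) = (57289/360)/(391/36) = 57289/3910 ≈ 14.6519.

θ̂_MAP = 14.6519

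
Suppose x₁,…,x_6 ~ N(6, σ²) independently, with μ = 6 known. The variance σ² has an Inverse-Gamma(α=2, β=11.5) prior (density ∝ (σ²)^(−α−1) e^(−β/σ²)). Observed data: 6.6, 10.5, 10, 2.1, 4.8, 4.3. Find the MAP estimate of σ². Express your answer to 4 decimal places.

σ̂²_MAP = 6.5958

Sum of squared deviations about the known mean: SS = (6.6−6)² + (10.5−6)² + (10−6)² + (2.1−6)² + (4.8−6)² + (4.3−6)² = 56.15.
The Normal likelihood contributes (σ²)^(−n/2) exp(−SS/(2σ²)), so the posterior is Inverse-Gamma(α + n/2, β + SS/2) = Inverse-Gamma(5, 39.575).
The mode of Inverse-Gamma(a, b) is b/(a+1) = 39.575/6 ≈ 6.5958.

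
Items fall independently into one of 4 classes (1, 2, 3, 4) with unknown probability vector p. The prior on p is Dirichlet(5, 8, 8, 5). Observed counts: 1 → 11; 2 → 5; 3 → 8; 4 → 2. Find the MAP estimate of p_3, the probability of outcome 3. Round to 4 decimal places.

MAP estimate: 0.3125

The posterior is Dirichlet(αᵢ + nᵢ) = Dirichlet(16, 13, 16, 7).
For a Dirichlet(a₁,…,a_K) with all aᵢ > 1, the mode has j-th component (aⱼ − 1)/(Σaᵢ − K).
Here Σaᵢ = 52 and K = 4, so p_3 = (16 − 1)/(52 − 4) = 15/48 ≈ 0.3125.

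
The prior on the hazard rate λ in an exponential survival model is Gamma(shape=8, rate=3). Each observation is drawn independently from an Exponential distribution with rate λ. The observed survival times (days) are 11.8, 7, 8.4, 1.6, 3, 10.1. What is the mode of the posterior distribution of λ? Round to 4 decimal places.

The Exponential(rate=λ) likelihood is ∝ λ^n e^(−λΣtᵢ). Here n = 6 and Σtᵢ = 11.8 + 7 + 8.4 + 1.6 + 3 + 10.1 = 41.9.
Posterior ∝ λ^7e^(−3λ) · λ^6e^(−41.9λ) = λ^13e^(−44.9λ), i.e. Gamma(14, 44.9).
Mode = (a−1)/b = 13/44.9 ≈ 0.2895.

λ̂_MAP = 0.2895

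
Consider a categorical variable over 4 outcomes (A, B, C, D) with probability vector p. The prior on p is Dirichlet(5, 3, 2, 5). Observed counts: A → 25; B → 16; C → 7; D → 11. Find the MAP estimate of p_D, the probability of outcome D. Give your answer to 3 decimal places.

The posterior is Dirichlet(αᵢ + nᵢ) = Dirichlet(30, 19, 9, 16).
For a Dirichlet(a₁,…,a_K) with all aᵢ > 1, the mode has j-th component (aⱼ − 1)/(Σaᵢ − K).
Here Σaᵢ = 74 and K = 4, so p_D = (16 − 1)/(74 − 4) = 15/70 ≈ 0.214.

MAP estimate of p_D = 0.214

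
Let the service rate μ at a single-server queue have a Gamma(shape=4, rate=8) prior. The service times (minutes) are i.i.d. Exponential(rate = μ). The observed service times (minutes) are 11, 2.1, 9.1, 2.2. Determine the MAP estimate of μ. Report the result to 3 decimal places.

The Exponential(rate=μ) likelihood is ∝ μ^n e^(−μΣtᵢ). Here n = 4 and Σtᵢ = 11 + 2.1 + 9.1 + 2.2 = 24.4.
Posterior ∝ μ^3e^(−8μ) · μ^4e^(−24.4μ) = μ^7e^(−32.4μ), i.e. Gamma(8, 32.4).
Mode = (a−1)/b = 7/32.4 ≈ 0.216.

μ̂_MAP = 0.216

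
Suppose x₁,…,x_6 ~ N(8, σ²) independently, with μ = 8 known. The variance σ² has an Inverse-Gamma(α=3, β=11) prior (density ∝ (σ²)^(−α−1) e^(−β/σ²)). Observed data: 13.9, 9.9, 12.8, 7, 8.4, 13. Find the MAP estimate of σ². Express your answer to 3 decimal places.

σ̂²_MAP = 7.830

Sum of squared deviations about the known mean: SS = (13.9−8)² + (9.9−8)² + (12.8−8)² + (7−8)² + (8.4−8)² + (13−8)² = 87.62.
The Normal likelihood contributes (σ²)^(−n/2) exp(−SS/(2σ²)), so the posterior is Inverse-Gamma(α + n/2, β + SS/2) = Inverse-Gamma(6, 54.81).
The mode of Inverse-Gamma(a, b) is b/(a+1) = 54.81/7 ≈ 7.830.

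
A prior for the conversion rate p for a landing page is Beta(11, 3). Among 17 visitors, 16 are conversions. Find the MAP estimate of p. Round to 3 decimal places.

Prior: Beta(11, 3).
Data: 16 successes in 17 trials. The binomial likelihood contributes p^16(1−p)^1, so the posterior is Beta(11+16, 3+1) = Beta(27, 4).
For Beta(a, b) with a, b > 1 the mode is (a−1)/(a+b−2) = 26/29 ≈ 0.897.

p̂_MAP = 0.897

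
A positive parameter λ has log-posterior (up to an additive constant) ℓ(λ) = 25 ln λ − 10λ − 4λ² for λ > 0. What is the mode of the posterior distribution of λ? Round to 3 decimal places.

ℓ'(λ) = 25/λ − 10 − 8λ. Setting this to zero and multiplying by λ: 8λ² + 10λ − 25 = 0.
λ = (−10 + √(10² + 4·8·25)) / (2·8) = (−10 + √900) / 16 = (−10 + 30)/16 = 5/4.
ℓ''(λ) = −25/λ² − 8 < 0, confirming a maximum.

λ̂_MAP = 1.250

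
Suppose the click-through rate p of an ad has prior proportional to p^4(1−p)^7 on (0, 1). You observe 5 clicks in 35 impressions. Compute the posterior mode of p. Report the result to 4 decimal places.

p̂_MAP = 0.1957

The prior density ∝ p^4(1−p)^7 is the kernel of Beta(5, 8).
Data: 5 successes in 35 trials. The binomial likelihood contributes p^5(1−p)^30, so the posterior is Beta(5+5, 8+30) = Beta(10, 38).
For Beta(a, b) with a, b > 1 the mode is (a−1)/(a+b−2) = 9/46 ≈ 0.1957.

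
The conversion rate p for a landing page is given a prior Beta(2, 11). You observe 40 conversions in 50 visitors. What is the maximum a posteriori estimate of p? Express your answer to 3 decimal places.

Prior: Beta(2, 11).
Data: 40 successes in 50 trials. The binomial likelihood contributes p^40(1−p)^10, so the posterior is Beta(2+40, 11+10) = Beta(42, 21).
For Beta(a, b) with a, b > 1 the mode is (a−1)/(a+b−2) = 41/61 ≈ 0.672.

p̂_MAP = 0.672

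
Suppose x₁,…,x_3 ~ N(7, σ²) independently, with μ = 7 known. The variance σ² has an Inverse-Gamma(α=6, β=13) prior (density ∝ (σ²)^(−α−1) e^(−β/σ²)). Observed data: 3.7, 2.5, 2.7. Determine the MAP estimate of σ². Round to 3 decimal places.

σ̂²_MAP = 4.449

Sum of squared deviations about the known mean: SS = (3.7−7)² + (2.5−7)² + (2.7−7)² = 49.63.
The Normal likelihood contributes (σ²)^(−n/2) exp(−SS/(2σ²)), so the posterior is Inverse-Gamma(α + n/2, β + SS/2) = Inverse-Gamma(7.5, 37.815).
The mode of Inverse-Gamma(a, b) is b/(a+1) = 37.815/8.5 ≈ 4.449.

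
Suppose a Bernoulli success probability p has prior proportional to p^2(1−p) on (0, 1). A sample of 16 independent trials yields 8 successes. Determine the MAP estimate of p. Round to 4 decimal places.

The prior density ∝ p^2(1−p)^1 is the kernel of Beta(3, 2).
Data: 8 successes in 16 trials. The binomial likelihood contributes p^8(1−p)^8, so the posterior is Beta(3+8, 2+8) = Beta(11, 10).
For Beta(a, b) with a, b > 1 the mode is (a−1)/(a+b−2) = 10/19 ≈ 0.5263.

p̂_MAP = 0.5263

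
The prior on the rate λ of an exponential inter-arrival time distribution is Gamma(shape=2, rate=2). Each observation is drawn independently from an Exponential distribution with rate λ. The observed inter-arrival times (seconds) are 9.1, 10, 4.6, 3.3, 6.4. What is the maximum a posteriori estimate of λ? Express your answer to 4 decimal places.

λ̂_MAP = 0.1695

The Exponential(rate=λ) likelihood is ∝ λ^n e^(−λΣtᵢ). Here n = 5 and Σtᵢ = 9.1 + 10 + 4.6 + 3.3 + 6.4 = 33.4.
Posterior ∝ λe^(−2λ) · λ^5e^(−33.4λ) = λ^6e^(−35.4λ), i.e. Gamma(7, 35.4).
Mode = (a−1)/b = 6/35.4 ≈ 0.1695.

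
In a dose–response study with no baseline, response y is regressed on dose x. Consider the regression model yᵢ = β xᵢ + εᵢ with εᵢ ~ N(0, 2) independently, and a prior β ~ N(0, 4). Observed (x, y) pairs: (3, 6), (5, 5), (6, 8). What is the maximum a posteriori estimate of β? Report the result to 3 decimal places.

β̂_MAP = 1.291

log p(β | y) = −Σ(yᵢ − βxᵢ)²/(2·2) − β²/(2·4) + const.
Setting the derivative to zero: Σxᵢ(yᵢ − βxᵢ)/2 − β/4 = 0, so β = Σxᵢyᵢ / (Σxᵢ² + σ²/τ²).
Σxᵢyᵢ = 3·6 + 5·5 + 6·8 = 91; Σxᵢ² = 70; σ²/τ² = 0.5.
β̂_MAP = 91 / (70 + 0.5) = 91/70.5 ≈ 1.291.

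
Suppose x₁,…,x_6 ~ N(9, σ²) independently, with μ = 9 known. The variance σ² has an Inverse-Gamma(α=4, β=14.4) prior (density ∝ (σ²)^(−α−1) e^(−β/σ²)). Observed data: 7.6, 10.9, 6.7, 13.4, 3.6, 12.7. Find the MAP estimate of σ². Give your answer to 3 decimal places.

Sum of squared deviations about the known mean: SS = (7.6−9)² + (10.9−9)² + (6.7−9)² + (13.4−9)² + (3.6−9)² + (12.7−9)² = 73.07.
The Normal likelihood contributes (σ²)^(−n/2) exp(−SS/(2σ²)), so the posterior is Inverse-Gamma(α + n/2, β + SS/2) = Inverse-Gamma(7, 50.935).
The mode of Inverse-Gamma(a, b) is b/(a+1) = 50.935/8 ≈ 6.367.

σ̂²_MAP = 6.367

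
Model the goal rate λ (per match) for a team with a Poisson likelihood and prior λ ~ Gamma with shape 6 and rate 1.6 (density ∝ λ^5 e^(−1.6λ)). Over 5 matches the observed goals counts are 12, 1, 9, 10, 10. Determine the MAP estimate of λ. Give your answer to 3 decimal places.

Σxᵢ = 12+1+9+10+10 = 42, with n = 5.
Posterior ∝ λ^5e^(−1.6λ) · λ^42e^(−5λ) = λ^47e^(−6.6λ), i.e. Gamma(shape=48, rate=6.6).
The mode of a Gamma(a, b) with a ≥ 1 (shape–rate) is (a−1)/b = 47/6.6 ≈ 7.121.

λ̂_MAP = 7.121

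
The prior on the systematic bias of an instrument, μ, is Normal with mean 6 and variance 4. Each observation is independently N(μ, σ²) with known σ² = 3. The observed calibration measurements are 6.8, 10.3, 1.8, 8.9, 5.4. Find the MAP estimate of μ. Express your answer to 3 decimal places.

μ̂_MAP = 6.557

n = 5; x̄ = (6.8 + 10.3 + 1.8 + 8.9 + 5.4)/5 = 33.2/5 = 6.64.
For a Normal prior and Normal likelihood with known variance, the posterior is Normal; its mode equals its mean, the precision-weighted average.
Prior precision 1/σ₀² = 1/4 = 0.25; data precision n/σ² = 5/3.
μ̂ = (0.25·6 + (5/3)·6.64) / (0.25 + 5/3) = (377/30)/(23/12) = 754/115 ≈ 6.557.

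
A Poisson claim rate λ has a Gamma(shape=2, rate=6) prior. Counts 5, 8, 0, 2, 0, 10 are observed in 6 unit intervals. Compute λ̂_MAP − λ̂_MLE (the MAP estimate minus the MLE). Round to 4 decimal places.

MAP − MLE = -2.0000

Σxᵢ = 25. Posterior is Gamma(27, 12); MAP = (27−1)/12 = 26/12 ≈ 2.16667.
MLE = x̄ = 25/6 ≈ 4.16667.
Difference = 26/12 − 25/6 = -2 ≈ -2.0000.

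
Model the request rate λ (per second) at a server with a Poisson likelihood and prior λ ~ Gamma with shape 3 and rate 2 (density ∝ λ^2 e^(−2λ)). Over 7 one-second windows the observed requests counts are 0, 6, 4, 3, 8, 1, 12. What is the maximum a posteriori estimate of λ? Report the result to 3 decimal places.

λ̂_MAP = 4.000

Σxᵢ = 0+6+4+3+8+1+12 = 34, with n = 7.
Posterior ∝ λ^2e^(−2λ) · λ^34e^(−7λ) = λ^36e^(−9λ), i.e. Gamma(shape=37, rate=9).
The mode of a Gamma(a, b) with a ≥ 1 (shape–rate) is (a−1)/b = 36/9 ≈ 4.000.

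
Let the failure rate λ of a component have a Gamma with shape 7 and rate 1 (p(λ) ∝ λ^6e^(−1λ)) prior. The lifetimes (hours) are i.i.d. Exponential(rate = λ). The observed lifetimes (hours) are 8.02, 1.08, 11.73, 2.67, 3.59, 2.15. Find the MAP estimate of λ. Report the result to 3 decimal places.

λ̂_MAP = 0.397

The Exponential(rate=λ) likelihood is ∝ λ^n e^(−λΣtᵢ). Here n = 6 and Σtᵢ = 8.02 + 1.08 + 11.73 + 2.67 + 3.59 + 2.15 = 29.24.
Posterior ∝ λ^6e^(−1λ) · λ^6e^(−29.24λ) = λ^12e^(−30.24λ), i.e. Gamma(13, 30.24).
Mode = (a−1)/b = 12/30.24 ≈ 0.397.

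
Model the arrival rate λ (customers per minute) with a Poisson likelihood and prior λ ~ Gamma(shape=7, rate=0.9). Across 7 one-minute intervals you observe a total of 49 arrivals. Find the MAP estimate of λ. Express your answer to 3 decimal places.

λ̂_MAP = 6.962

Σxᵢ = 49, n = 7.
Posterior ∝ λ^6e^(−0.9λ) · λ^49e^(−7λ) = λ^55e^(−7.9λ), i.e. Gamma(shape=56, rate=7.9).
The mode of a Gamma(a, b) with a ≥ 1 (shape–rate) is (a−1)/b = 55/7.9 ≈ 6.962.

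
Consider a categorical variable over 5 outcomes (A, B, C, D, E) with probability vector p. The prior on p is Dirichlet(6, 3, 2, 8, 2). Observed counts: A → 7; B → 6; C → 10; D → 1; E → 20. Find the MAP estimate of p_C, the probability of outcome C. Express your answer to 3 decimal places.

MAP estimate of p_C = 0.183

The posterior is Dirichlet(αᵢ + nᵢ) = Dirichlet(13, 9, 12, 9, 22).
For a Dirichlet(a₁,…,a_K) with all aᵢ > 1, the mode has j-th component (aⱼ − 1)/(Σaᵢ − K).
Here Σaᵢ = 65 and K = 5, so p_C = (12 − 1)/(65 − 5) = 11/60 ≈ 0.183.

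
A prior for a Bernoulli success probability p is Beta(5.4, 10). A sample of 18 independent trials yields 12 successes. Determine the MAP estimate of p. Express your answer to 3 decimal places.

Prior: Beta(5.4, 10).
Data: 12 successes in 18 trials. The binomial likelihood contributes p^12(1−p)^6, so the posterior is Beta(5.4+12, 10+6) = Beta(17.4, 16).
For Beta(a, b) with a, b > 1 the mode is (a−1)/(a+b−2) = 16.4/31.4 ≈ 0.522.

p̂_MAP = 0.522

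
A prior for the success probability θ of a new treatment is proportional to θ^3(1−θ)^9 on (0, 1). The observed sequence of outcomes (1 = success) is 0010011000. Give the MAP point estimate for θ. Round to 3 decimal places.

The prior density ∝ θ^3(1−θ)^9 is the kernel of Beta(4, 10).
Data: 3 successes in 10 trials (from the sequence). The binomial likelihood contributes θ^3(1−θ)^7, so the posterior is Beta(4+3, 10+7) = Beta(7, 17).
For Beta(a, b) with a, b > 1 the mode is (a−1)/(a+b−2) = 6/22 ≈ 0.273.

θ̂_MAP = 0.273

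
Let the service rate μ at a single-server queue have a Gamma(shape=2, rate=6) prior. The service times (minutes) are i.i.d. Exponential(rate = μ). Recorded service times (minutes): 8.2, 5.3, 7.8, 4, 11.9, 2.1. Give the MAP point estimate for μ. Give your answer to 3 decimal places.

The Exponential(rate=μ) likelihood is ∝ μ^n e^(−μΣtᵢ). Here n = 6 and Σtᵢ = 8.2 + 5.3 + 7.8 + 4 + 11.9 + 2.1 = 39.3.
Posterior ∝ μe^(−6μ) · μ^6e^(−39.3μ) = μ^7e^(−45.3μ), i.e. Gamma(8, 45.3).
Mode = (a−1)/b = 7/45.3 ≈ 0.155.

μ̂_MAP = 0.155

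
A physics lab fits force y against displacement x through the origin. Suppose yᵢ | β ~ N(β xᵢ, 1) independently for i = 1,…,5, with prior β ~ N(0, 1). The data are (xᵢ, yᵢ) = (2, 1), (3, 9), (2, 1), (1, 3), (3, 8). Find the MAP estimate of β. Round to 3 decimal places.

log p(β | y) = −Σ(yᵢ − βxᵢ)²/(2·1) − β²/(2·1) + const.
Setting the derivative to zero: Σxᵢ(yᵢ − βxᵢ)/1 − β/1 = 0, so β = Σxᵢyᵢ / (Σxᵢ² + σ²/τ²).
Σxᵢyᵢ = 2·1 + 3·9 + 2·1 + 1·3 + 3·8 = 58; Σxᵢ² = 27; σ²/τ² = 1.
β̂_MAP = 58 / (27 + 1) = 58/28 ≈ 2.071.

β̂_MAP = 2.071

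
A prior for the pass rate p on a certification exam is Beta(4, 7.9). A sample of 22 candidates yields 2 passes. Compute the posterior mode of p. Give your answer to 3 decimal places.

Prior: Beta(4, 7.9).
Data: 2 successes in 22 trials. The binomial likelihood contributes p^2(1−p)^20, so the posterior is Beta(4+2, 7.9+20) = Beta(6, 27.9).
For Beta(a, b) with a, b > 1 the mode is (a−1)/(a+b−2) = 5/31.9 ≈ 0.157.

p̂_MAP = 0.157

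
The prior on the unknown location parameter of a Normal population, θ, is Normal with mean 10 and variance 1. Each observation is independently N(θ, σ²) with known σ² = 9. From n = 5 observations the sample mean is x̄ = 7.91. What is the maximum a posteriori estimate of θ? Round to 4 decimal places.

n = 5, x̄ = 7.91.
For a Normal prior and Normal likelihood with known variance, the posterior is Normal; its mode equals its mean, the precision-weighted average.
Prior precision 1/σ₀² = 1/1 = 1; data precision n/σ² = 5/9.
θ̂ = (1·10 + (5/9)·7.91) / (1 + 5/9) = (2591/180)/(14/9) = 2591/280 ≈ 9.2536.

θ̂_MAP = 9.2536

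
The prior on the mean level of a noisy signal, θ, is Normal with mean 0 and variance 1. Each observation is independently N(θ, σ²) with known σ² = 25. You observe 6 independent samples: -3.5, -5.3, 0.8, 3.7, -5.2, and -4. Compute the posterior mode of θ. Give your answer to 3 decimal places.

θ̂_MAP = -0.435

n = 6; x̄ = ((-3.5) + (-5.3) + 0.8 + 3.7 + (-5.2) + (-4))/6 = -13.5/6 = -2.25.
For a Normal prior and Normal likelihood with known variance, the posterior is Normal; its mode equals its mean, the precision-weighted average.
Prior precision 1/σ₀² = 1/1 = 1; data precision n/σ² = 6/25 = 0.24.
θ̂ = (1·0 + 0.24·(-2.25)) / (1 + 0.24) = (-0.54)/1.24 = -27/62 ≈ -0.435.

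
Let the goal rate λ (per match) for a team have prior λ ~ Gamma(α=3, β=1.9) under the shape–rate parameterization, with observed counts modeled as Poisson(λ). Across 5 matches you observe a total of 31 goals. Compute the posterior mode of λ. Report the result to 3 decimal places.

Σxᵢ = 31, n = 5.
Posterior ∝ λ^2e^(−1.9λ) · λ^31e^(−5λ) = λ^33e^(−6.9λ), i.e. Gamma(shape=34, rate=6.9).
The mode of a Gamma(a, b) with a ≥ 1 (shape–rate) is (a−1)/b = 33/6.9 ≈ 4.783.

λ̂_MAP = 4.783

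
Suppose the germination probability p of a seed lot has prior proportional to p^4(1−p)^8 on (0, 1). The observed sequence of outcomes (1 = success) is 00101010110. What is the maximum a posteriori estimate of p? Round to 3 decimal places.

The prior density ∝ p^4(1−p)^8 is the kernel of Beta(5, 9).
Data: 5 successes in 11 trials (from the sequence). The binomial likelihood contributes p^5(1−p)^6, so the posterior is Beta(5+5, 9+6) = Beta(10, 15).
For Beta(a, b) with a, b > 1 the mode is (a−1)/(a+b−2) = 9/23 ≈ 0.391.

p̂_MAP = 0.391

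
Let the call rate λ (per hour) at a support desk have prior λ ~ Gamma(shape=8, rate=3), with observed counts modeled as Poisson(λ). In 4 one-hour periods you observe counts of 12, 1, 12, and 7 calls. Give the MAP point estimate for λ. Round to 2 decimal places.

Σxᵢ = 12+1+12+7 = 32, with n = 4.
Posterior ∝ λ^7e^(−3λ) · λ^32e^(−4λ) = λ^39e^(−7λ), i.e. Gamma(shape=40, rate=7).
The mode of a Gamma(a, b) with a ≥ 1 (shape–rate) is (a−1)/b = 39/7 ≈ 5.57.

λ̂_MAP = 5.57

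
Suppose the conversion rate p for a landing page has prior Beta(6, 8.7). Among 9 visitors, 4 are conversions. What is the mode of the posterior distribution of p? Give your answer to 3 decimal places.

p̂_MAP = 0.415

Prior: Beta(6, 8.7).
Data: 4 successes in 9 trials. The binomial likelihood contributes p^4(1−p)^5, so the posterior is Beta(6+4, 8.7+5) = Beta(10, 13.7).
For Beta(a, b) with a, b > 1 the mode is (a−1)/(a+b−2) = 9/21.7 ≈ 0.415.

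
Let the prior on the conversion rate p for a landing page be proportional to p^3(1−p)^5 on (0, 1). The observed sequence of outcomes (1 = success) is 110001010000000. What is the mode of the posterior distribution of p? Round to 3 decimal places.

p̂_MAP = 0.304

The prior density ∝ p^3(1−p)^5 is the kernel of Beta(4, 6).
Data: 4 successes in 15 trials (from the sequence). The binomial likelihood contributes p^4(1−p)^11, so the posterior is Beta(4+4, 6+11) = Beta(8, 17).
For Beta(a, b) with a, b > 1 the mode is (a−1)/(a+b−2) = 7/23 ≈ 0.304.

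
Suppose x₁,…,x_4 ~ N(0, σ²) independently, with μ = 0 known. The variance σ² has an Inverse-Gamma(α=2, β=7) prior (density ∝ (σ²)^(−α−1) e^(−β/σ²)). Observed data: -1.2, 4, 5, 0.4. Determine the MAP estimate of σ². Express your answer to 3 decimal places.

Sum of squared deviations about the known mean: SS = (-1.2−0)² + (4−0)² + (5−0)² + (0.4−0)² = 42.6.
The Normal likelihood contributes (σ²)^(−n/2) exp(−SS/(2σ²)), so the posterior is Inverse-Gamma(α + n/2, β + SS/2) = Inverse-Gamma(4, 28.3).
The mode of Inverse-Gamma(a, b) is b/(a+1) = 28.3/5 ≈ 5.660.

σ̂²_MAP = 5.660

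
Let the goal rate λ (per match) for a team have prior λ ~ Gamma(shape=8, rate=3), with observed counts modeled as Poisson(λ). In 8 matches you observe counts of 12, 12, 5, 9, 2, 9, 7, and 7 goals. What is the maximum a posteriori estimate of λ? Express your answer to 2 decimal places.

λ̂_MAP = 6.36

Σxᵢ = 12+12+5+9+2+9+7+7 = 63, with n = 8.
Posterior ∝ λ^7e^(−3λ) · λ^63e^(−8λ) = λ^70e^(−11λ), i.e. Gamma(shape=71, rate=11).
The mode of a Gamma(a, b) with a ≥ 1 (shape–rate) is (a−1)/b = 70/11 ≈ 6.36.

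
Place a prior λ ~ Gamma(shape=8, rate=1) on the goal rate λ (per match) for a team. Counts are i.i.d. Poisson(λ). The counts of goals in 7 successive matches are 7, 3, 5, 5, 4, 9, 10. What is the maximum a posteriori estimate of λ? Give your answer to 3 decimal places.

Σxᵢ = 7+3+5+5+4+9+10 = 43, with n = 7.
Posterior ∝ λ^7e^(−1λ) · λ^43e^(−7λ) = λ^50e^(−8λ), i.e. Gamma(shape=51, rate=8).
The mode of a Gamma(a, b) with a ≥ 1 (shape–rate) is (a−1)/b = 50/8 ≈ 6.250.

λ̂_MAP = 6.250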